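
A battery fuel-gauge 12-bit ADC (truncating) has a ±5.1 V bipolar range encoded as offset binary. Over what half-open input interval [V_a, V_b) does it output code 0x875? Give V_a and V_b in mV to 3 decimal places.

[291.357 mV, 293.848 mV)

LSB = 10.2/2^12 = 2.490 mV.
Code 0x875 = 2165 decimal.
V_a = V_low + 2165·LSB = 0.291357 V; V_b = V_low + 2166·LSB = 0.293848 V.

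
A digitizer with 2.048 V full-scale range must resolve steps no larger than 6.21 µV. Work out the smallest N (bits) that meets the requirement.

Number of steps required ≥ 2.048 V / 6.21 µV = 329790.66.
Need 2^N ≥ 329790.66; 2^18 = 262144, 2^19 = 524288.
Minimum N = 19.

19 bits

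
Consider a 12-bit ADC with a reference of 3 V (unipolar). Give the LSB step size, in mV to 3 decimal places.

Full-scale span = 3 V.
LSB = 3 / 2^12 = 3 / 4096 = 0.000732422 V = 0.732 mV.

0.732 mV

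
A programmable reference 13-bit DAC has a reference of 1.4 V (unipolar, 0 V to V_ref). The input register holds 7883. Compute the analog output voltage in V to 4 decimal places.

LSB = 1.4 V / 2^13 = 170.90 µV.
V_out = 0 + 7883 × 0.000170898 V = 1.34719 V.

1.3472 V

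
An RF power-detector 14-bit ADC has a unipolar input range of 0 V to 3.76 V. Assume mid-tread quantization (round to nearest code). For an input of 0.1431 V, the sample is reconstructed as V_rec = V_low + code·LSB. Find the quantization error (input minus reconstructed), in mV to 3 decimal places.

One LSB is 3.76 V / 16384 = 229.49 µV.
(0.1431 − 0)/0.000229492 = 623.5506; round gives code 624.
V_rec = 0 + 624·0.000229492 = 0.14320312 V.
V_in − V_rec = -0.000103125 V = -0.103 mV.

-0.103 mV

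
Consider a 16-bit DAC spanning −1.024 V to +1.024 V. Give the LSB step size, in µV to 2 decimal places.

31.25 µV

Full-scale span = 2.048 V.
LSB = 2.048 / 2^16 = 2.048 / 65536 = 3.125e-05 V = 31.25 µV.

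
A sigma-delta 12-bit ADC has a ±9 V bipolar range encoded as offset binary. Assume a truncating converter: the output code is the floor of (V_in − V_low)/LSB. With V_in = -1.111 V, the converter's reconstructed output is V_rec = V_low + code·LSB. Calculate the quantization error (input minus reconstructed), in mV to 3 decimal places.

LSB = 18/2^12 = 4.395 mV.
(V_in − V_low)/LSB = (-1.111 − (−9))/0.00439453 = 1795.1858 → code 1795 (floor).
V_rec = (−9) + 1795·0.00439453 = -1.1118164 V.
Difference: 0.000816406 V → 0.816 mV.

0.816 mV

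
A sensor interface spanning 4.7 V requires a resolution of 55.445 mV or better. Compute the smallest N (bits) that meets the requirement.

7 bits

Number of steps required ≥ 4.7 V / 55.445 mV = 84.77.
Need 2^N ≥ 84.77; 2^6 = 64, 2^7 = 128.
Minimum N = 7.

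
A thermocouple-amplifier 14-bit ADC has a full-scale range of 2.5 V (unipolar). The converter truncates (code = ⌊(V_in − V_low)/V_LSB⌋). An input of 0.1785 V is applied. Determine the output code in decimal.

code 1169

Full-scale span = 2.5 V; LSB = 2.5/2^14 = 152.59 µV.
(0.1785 − 0) / 0.000152588 = 1169.818 LSBs.
So the output code is 1169.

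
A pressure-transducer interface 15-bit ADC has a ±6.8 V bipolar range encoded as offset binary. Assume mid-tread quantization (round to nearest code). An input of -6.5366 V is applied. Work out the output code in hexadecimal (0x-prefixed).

code 0x27B (decimal 635)

With 32768 levels over 13.6 V, one step is 415.04 µV.
(-6.5366 − (−6.8)) / 0.000415039 = 634.639 LSBs.
So the output code is 635.
In hexadecimal (0x-prefixed): 0x27B.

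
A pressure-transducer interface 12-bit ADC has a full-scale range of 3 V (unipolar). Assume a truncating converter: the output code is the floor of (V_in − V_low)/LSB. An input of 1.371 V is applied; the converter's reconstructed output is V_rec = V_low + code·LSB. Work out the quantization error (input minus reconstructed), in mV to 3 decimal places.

Step size: 3 V ÷ 2^12 = 0.732 mV.
(V_in − V_low)/LSB = (1.371 − 0)/0.000732422 = 1871.8720 → code 1871 (floor).
Reconstructed: 1.3703613 V.
Difference: 0.000638672 V → 0.639 mV.

0.639 mV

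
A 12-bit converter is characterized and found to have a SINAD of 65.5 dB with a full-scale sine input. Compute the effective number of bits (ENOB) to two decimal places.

ENOB = (SINAD − 1.76) / 6.02 = (65.5 − 1.76)/6.02 = 10.588.

10.59 bits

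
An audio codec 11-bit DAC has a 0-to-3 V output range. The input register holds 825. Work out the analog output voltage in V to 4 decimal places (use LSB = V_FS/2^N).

LSB = 3 V / 2^11 = 1.465 mV.
V_out = 0 + 825 × 0.00146484 V = 1.2085 V.

1.2085 V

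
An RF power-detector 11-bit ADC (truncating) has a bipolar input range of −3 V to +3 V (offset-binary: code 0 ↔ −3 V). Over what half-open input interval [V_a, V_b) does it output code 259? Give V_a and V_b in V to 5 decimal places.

LSB = 6/2^11 = 2.930 mV.
V_a = V_low + 259·LSB = -2.24121 V; V_b = V_low + 260·LSB = -2.23828 V.

[-2.24121 V, -2.23828 V)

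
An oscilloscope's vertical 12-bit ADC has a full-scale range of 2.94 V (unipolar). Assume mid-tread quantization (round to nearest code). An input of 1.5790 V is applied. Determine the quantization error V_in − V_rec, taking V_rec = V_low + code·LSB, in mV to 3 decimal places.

One LSB is 2.94 V / 4096 = 0.718 mV.
(V_in − V_low)/LSB = (1.5790 − 0)/0.000717773 = 2199.8585 → code 2200 (round).
Reconstructed: 1.5791016 V.
Difference: -0.000101562 V → -0.102 mV.

-0.102 mV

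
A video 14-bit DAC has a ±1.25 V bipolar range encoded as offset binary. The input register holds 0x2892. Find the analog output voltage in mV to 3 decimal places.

LSB = 2.5 V / 2^14 = 152.59 µV.
Code 0x2892 = 10386 decimal.
V_out = (−1.25) + 10386 × 0.000152588 V = 0.334778 V.
= 334.778 mV.

334.778 mV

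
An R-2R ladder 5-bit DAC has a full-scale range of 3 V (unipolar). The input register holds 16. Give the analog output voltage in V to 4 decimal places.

1.5000 V

LSB = 3 V / 2^5 = 93.750 mV.
V_out = 0 + 16 × 0.09375 V = 1.5 V.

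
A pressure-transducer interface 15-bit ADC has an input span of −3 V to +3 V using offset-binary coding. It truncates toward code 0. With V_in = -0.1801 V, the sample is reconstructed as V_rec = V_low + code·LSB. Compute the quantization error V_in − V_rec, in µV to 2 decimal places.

LSB = 6/2^15 = 183.11 µV.
(V_in − V_low)/LSB = (-0.1801 − (−3))/0.000183105 = 15400.4139 → code 15400 (floor).
V_rec = (−3) + 15400·0.000183105 = -0.18017578 V.
Error = -0.1801 − (−0.18017578) = 7.57813e-05 V = 75.78 µV.

75.78 µV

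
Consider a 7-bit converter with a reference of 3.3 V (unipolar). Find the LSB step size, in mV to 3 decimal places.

25.781 mV

Full-scale span = 3.3 V.
LSB = 3.3 / 2^7 = 3.3 / 128 = 0.0257812 V = 25.781 mV.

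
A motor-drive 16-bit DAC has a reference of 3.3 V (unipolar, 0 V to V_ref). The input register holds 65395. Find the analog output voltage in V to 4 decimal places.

3.2929 V

LSB = 3.3 V / 2^16 = 50.35 µV.
V_out = 0 + 65395 × 5.0354e-05 V = 3.2929 V.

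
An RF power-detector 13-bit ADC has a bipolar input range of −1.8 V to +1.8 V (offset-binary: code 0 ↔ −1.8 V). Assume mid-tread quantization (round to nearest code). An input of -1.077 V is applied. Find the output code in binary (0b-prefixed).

LSB = 3.6 V / 8192 = 439.45 µV.
(-1.077 − (−1.8)) / 0.000439453 = 1645.227 LSBs.
So the output code is 1645.
In binary (0b-prefixed): 0b11001101101.

code 0b11001101101 (decimal 1645)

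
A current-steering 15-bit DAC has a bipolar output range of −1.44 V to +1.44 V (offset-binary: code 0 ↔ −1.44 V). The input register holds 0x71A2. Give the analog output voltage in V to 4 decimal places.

1.1167 V

LSB = 2.88 V / 2^15 = 87.89 µV.
Code 0x71A2 = 29090 decimal.
V_out = (−1.44) + 29090 × 8.78906e-05 V = 1.11674 V.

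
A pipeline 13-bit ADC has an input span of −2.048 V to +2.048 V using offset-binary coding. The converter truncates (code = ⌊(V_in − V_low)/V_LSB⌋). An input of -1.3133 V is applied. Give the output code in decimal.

LSB = 4.096 V / 8192 = 0.500 mV.
(-1.3133 − (−2.048)) / 0.0005 = 1469.400 LSBs.
Floor → code 1469.

code 1469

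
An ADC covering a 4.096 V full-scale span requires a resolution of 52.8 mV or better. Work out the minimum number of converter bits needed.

Number of steps required ≥ 4.096 V / 52.8 mV = 77.58.
Need 2^N ≥ 77.58; 2^6 = 64, 2^7 = 128.
Minimum N = 7.

7 bits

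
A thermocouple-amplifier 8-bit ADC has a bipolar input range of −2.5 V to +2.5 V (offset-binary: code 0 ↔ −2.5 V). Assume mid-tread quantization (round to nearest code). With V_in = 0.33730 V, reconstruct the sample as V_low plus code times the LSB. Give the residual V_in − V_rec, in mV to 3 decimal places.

One LSB is 5 V / 256 = 19.531 mV.
Scaled input = 145.2698 LSBs, so code = 145.
V_rec = (−2.5) + 145·0.0195312 = 0.33203125 V.
Difference: 0.00526875 V → 5.269 mV.

5.269 mV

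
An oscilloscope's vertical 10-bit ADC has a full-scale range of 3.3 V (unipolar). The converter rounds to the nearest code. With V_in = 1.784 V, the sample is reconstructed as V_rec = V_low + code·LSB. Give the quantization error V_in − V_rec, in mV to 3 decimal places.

LSB = 3.3/2^10 = 3.223 mV.
Scaled input = 553.5806 LSBs, so code = 554.
V_rec = 0 + 554·0.00322266 = 1.7853516 V.
Error = 1.784 − 1.7853516 = -0.00135156 V = -1.352 mV.

-1.352 mV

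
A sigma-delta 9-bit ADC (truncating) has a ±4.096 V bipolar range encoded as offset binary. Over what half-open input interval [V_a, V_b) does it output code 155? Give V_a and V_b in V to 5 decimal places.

[-1.61600 V, -1.60000 V)

LSB = 8.192/2^9 = 16.000 mV.
V_a = V_low + 155·LSB = -1.616 V; V_b = V_low + 156·LSB = -1.6 V.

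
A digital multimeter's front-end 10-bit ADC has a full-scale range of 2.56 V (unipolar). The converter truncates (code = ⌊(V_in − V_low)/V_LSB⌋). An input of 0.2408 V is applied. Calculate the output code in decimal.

code 96

With 1024 levels over 2.56 V, one step is 2.500 mV.
(0.2408 − 0) / 0.0025 = 96.320 LSBs.
Floor → code 96.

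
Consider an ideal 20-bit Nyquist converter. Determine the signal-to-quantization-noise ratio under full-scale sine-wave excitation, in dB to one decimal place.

122.2 dB

SNR ≈ 6.02·N + 1.76 dB = 6.02·20 + 1.76 = 122.16 dB.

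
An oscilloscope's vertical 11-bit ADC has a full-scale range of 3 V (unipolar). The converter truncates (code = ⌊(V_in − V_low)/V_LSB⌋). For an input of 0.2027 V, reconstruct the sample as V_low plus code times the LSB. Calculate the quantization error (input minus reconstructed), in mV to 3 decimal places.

0.552 mV

One LSB is 3 V / 2048 = 1.465 mV.
Scaled input = 138.3765 LSBs, so code = 138.
Code 138 maps back to 0 + 138×0.00146484 V = 0.20214844 V.
Error = 0.2027 − 0.20214844 = 0.000551562 V = 0.552 mV.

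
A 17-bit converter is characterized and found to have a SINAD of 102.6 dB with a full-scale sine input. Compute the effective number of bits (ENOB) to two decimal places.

ENOB = (SINAD − 1.76) / 6.02 = (102.6 − 1.76)/6.02 = 16.751.

16.75 bits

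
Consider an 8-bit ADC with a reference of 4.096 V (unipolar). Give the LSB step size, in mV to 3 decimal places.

16.000 mV

Full-scale span = 4.096 V.
LSB = 4.096 / 2^8 = 4.096 / 256 = 0.016 V = 16.000 mV.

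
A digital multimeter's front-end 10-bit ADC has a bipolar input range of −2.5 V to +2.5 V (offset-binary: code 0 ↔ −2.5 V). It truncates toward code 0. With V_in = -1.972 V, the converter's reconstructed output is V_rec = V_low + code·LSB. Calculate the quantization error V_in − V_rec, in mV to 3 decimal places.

0.656 mV

One LSB is 5 V / 1024 = 4.883 mV.
Scaled input = 108.1344 LSBs, so code = 108.
V_rec = (−2.5) + 108·0.00488281 = -1.9726562 V.
Difference: 0.00065625 V → 0.656 mV.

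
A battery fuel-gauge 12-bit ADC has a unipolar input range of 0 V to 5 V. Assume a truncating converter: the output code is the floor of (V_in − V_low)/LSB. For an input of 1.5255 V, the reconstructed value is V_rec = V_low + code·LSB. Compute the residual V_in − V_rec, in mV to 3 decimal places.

0.842 mV

Step size: 5 V ÷ 2^12 = 1.221 mV.
Scaled input = 1249.6896 LSBs, so code = 1249.
V_rec = 0 + 1249·0.0012207 = 1.5246582 V.
Error = 1.5255 − 1.5246582 = 0.000841797 V = 0.842 mV.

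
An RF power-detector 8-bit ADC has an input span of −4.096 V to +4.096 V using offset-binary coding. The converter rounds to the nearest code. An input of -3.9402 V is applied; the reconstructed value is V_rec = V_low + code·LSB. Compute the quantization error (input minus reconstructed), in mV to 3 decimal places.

Step size: 8.192 V ÷ 2^8 = 32.000 mV.
(-3.9402 − (−4.096))/0.032 = 4.8688; round gives code 5.
Code 5 maps back to (−4.096) + 5×0.032 V = -3.936 V.
Error = -3.9402 − (−3.936) = -0.0042 V = -4.200 mV.

-4.200 mV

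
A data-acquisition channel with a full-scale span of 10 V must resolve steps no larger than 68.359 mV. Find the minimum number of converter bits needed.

Number of steps required ≥ 10 V / 68.359 mV = 146.29.
Need 2^N ≥ 146.29; 2^7 = 128, 2^8 = 256.
Minimum N = 8.

8 bits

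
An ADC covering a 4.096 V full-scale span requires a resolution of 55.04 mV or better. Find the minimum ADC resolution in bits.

7 bits

Number of steps required ≥ 4.096 V / 55.04 mV = 74.42.
Need 2^N ≥ 74.42; 2^6 = 64, 2^7 = 128.
Minimum N = 7.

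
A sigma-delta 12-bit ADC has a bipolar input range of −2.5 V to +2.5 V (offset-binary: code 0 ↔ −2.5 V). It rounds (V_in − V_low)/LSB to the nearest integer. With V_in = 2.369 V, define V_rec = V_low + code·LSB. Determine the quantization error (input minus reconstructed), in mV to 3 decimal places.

One LSB is 5 V / 4096 = 1.221 mV.
Scaled input = 3988.6848 LSBs, so code = 3989.
Reconstructed: 2.3693848 V.
Error = 2.369 − 2.3693848 = -0.000384766 V = -0.385 mV.

-0.385 mV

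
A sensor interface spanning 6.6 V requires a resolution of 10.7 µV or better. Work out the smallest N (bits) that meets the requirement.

20 bits

Number of steps required ≥ 6.6 V / 10.7 µV = 616822.43.
Need 2^N ≥ 616822.43; 2^19 = 524288, 2^20 = 1048576.
Minimum N = 20.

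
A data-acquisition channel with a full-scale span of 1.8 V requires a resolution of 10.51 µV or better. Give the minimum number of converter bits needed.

18 bits

Number of steps required ≥ 1.8 V / 10.51 µV = 171265.46.
Need 2^N ≥ 171265.46; 2^17 = 131072, 2^18 = 262144.
Minimum N = 18.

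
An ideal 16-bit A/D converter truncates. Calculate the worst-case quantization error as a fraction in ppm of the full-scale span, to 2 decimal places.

Truncating → worst-case error = 1 LSB = V_FS/2^16, so 1e+06/65536 = 15.2588 ppm of full scale.

15.26 ppm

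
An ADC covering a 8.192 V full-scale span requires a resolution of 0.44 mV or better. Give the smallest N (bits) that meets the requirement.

Number of steps required ≥ 8.192 V / 0.44 mV = 18618.18.
Need 2^N ≥ 18618.18; 2^14 = 16384, 2^15 = 32768.
Minimum N = 15.

15 bits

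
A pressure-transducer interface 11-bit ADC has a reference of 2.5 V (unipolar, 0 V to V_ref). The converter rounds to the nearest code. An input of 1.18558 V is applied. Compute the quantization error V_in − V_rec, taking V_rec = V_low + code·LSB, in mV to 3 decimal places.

LSB = 2.5/2^11 = 1.221 mV.
(V_in − V_low)/LSB = (1.18558 − 0)/0.0012207 = 971.2271 → code 971 (round).
Reconstructed: 1.1853027 V.
V_in − V_rec = 0.000277266 V = 0.277 mV.

0.277 mV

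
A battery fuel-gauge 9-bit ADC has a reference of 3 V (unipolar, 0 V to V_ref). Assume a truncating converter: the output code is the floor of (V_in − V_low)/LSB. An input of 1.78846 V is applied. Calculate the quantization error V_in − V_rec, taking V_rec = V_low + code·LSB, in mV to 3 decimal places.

Step size: 3 V ÷ 2^9 = 5.859 mV.
(V_in − V_low)/LSB = (1.78846 − 0)/0.00585938 = 305.2305 → code 305 (floor).
Code 305 maps back to 0 + 305×0.00585938 V = 1.7871094 V.
Difference: 0.00135063 V → 1.351 mV.

1.351 mV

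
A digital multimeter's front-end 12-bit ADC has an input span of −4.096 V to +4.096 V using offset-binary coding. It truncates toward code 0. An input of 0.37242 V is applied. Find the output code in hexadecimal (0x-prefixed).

With 4096 levels over 8.192 V, one step is 2.000 mV.
(V_in − V_low)/LSB = (0.37242 − (−4.096)) / 0.002 = 2234.210.
⌊·⌋(2234.210) = 2234.
In hexadecimal (0x-prefixed): 0x8BA.

code 0x8BA (decimal 2234)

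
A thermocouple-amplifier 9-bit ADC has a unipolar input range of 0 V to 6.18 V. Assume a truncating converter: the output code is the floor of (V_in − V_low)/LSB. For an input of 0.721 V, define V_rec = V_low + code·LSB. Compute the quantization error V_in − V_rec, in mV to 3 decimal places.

8.852 mV

Step size: 6.18 V ÷ 2^9 = 12.070 mV.
(V_in − V_low)/LSB = (0.721 − 0)/0.0120703 = 59.7333 → code 59 (floor).
V_rec = 0 + 59·0.0120703 = 0.71214844 V.
Difference: 0.00885156 V → 8.852 mV.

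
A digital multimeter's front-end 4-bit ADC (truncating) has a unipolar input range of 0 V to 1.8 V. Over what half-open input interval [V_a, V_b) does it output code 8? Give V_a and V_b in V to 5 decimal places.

[0.90000 V, 1.01250 V)

LSB = 1.8/2^4 = 112.500 mV.
V_a = V_low + 8·LSB = 0.9 V; V_b = V_low + 9·LSB = 1.0125 V.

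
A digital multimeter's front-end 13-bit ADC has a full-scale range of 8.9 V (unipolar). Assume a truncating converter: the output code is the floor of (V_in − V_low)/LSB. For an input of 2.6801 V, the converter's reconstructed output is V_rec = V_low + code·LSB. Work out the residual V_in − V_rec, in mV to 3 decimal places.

One LSB is 8.9 V / 8192 = 1.086 mV.
Scaled input = 2466.8965 LSBs, so code = 2466.
V_rec = 0 + 2466·0.00108643 = 2.679126 V.
Difference: 0.000974023 V → 0.974 mV.

0.974 mV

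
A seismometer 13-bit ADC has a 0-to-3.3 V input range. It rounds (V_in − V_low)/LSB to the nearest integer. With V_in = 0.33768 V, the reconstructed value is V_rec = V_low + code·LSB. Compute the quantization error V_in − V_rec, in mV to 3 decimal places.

LSB = 3.3/2^13 = 402.83 µV.
Scaled input = 838.2650 LSBs, so code = 838.
Code 838 maps back to 0 + 838×0.000402832 V = 0.33757324 V.
Error = 0.33768 − 0.33757324 = 0.000106758 V = 0.107 mV.

0.107 mV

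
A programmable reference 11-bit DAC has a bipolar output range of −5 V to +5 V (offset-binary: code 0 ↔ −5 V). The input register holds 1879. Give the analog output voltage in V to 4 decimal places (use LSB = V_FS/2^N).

LSB = 10 V / 2^11 = 4.883 mV.
V_out = (−5) + 1879 × 0.00488281 V = 4.1748 V.

4.1748 V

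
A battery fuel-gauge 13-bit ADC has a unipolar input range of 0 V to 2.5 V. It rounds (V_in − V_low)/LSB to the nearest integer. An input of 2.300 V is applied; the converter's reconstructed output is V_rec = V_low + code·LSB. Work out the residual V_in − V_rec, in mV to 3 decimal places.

-0.110 mV

LSB = 2.5/2^13 = 305.18 µV.
(2.300 − 0)/0.000305176 = 7536.6400; round gives code 7537.
V_rec = 0 + 7537·0.000305176 = 2.3001099 V.
Difference: -0.000109863 V → -0.110 mV.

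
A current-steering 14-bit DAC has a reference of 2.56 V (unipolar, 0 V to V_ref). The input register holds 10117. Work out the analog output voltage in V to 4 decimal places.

LSB = 2.56 V / 2^14 = 156.25 µV.
V_out = 0 + 10117 × 0.00015625 V = 1.58078 V.

1.5808 V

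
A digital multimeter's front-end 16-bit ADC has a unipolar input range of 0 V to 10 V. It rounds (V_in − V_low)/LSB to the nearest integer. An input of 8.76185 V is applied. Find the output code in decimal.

LSB = 10 V / 65536 = 152.59 µV.
(V_in − V_low)/LSB = (8.76185 − 0) / 0.000152588 = 57421.660.
round(57421.660) = 57422.

code 57422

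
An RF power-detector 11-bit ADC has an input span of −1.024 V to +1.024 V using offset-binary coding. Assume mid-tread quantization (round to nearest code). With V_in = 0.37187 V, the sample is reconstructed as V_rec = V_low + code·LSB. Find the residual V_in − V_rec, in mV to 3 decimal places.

LSB = 2.048/2^11 = 1.000 mV.
(V_in − V_low)/LSB = (0.37187 − (−1.024))/0.001 = 1395.8700 → code 1396 (round).
Reconstructed: 0.372 V.
Difference: -0.00013 V → -0.130 mV.

-0.130 mV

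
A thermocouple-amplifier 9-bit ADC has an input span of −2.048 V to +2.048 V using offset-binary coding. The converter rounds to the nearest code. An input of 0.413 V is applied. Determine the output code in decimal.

Full-scale span = 4.096 V; LSB = 4.096/2^9 = 8.000 mV.
(V_in − V_low)/LSB = (0.413 − (−2.048)) / 0.008 = 307.625.
Round → code 308.

code 308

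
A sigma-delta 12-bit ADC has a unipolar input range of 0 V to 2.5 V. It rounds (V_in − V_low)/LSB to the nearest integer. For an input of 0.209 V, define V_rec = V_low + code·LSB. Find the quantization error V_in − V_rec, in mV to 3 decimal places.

LSB = 2.5/2^12 = 0.610 mV.
Scaled input = 342.4256 LSBs, so code = 342.
Reconstructed: 0.20874023 V.
Error = 0.209 − 0.20874023 = 0.000259766 V = 0.260 mV.

0.260 mV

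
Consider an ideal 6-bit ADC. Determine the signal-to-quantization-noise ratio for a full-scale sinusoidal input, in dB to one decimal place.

SNR ≈ 6.02·N + 1.76 dB = 6.02·6 + 1.76 = 37.88 dB.

37.9 dB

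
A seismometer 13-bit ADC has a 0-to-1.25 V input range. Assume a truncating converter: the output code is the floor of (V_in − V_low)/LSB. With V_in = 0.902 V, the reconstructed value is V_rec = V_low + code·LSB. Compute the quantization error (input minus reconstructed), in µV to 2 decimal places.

LSB = 1.25/2^13 = 152.59 µV.
(0.902 − 0)/0.000152588 = 5911.3472; ⌊·⌋ gives code 5911.
V_rec = 0 + 5911·0.000152588 = 0.90194702 V.
Difference: 5.29785e-05 V → 52.98 µV.

52.98 µV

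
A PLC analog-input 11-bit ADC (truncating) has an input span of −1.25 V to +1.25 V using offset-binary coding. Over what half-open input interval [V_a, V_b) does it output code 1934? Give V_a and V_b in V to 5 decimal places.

LSB = 2.5/2^11 = 1.221 mV.
V_a = V_low + 1934·LSB = 1.11084 V; V_b = V_low + 1935·LSB = 1.11206 V.

[1.11084 V, 1.11206 V)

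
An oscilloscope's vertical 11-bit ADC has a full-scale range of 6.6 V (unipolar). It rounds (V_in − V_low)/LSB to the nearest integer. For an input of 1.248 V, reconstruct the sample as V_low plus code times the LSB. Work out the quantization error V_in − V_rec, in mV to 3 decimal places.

One LSB is 6.6 V / 2048 = 3.223 mV.
Scaled input = 387.2582 LSBs, so code = 387.
Code 387 maps back to 0 + 387×0.00322266 V = 1.247168 V.
Difference: 0.000832031 V → 0.832 mV.

0.832 mV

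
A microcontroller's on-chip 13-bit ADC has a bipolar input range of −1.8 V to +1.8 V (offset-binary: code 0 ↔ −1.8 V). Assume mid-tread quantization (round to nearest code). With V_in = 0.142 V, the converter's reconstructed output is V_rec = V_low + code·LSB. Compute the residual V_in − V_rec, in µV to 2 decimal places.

56.64 µV

Step size: 3.6 V ÷ 2^13 = 439.45 µV.
Scaled input = 4419.1289 LSBs, so code = 4419.
Code 4419 maps back to (−1.8) + 4419×0.000439453 V = 0.14194336 V.
Difference: 5.66406e-05 V → 56.64 µV.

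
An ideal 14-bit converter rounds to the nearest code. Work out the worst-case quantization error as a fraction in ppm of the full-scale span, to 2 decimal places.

Rounding → worst-case error = ½ LSB = V_FS/2^15, so 1e+06/32768 = 30.5176 ppm of full scale.

30.52 ppm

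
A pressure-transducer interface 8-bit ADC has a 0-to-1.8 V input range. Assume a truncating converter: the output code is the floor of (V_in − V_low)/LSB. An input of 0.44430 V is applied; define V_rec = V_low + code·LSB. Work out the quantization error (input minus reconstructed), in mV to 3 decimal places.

One LSB is 1.8 V / 256 = 7.031 mV.
Scaled input = 63.1893 LSBs, so code = 63.
Code 63 maps back to 0 + 63×0.00703125 V = 0.44296875 V.
Difference: 0.00133125 V → 1.331 mV.

1.331 mV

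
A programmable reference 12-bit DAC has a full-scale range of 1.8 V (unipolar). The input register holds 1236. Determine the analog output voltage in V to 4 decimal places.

0.5432 V

LSB = 1.8 V / 2^12 = 439.45 µV.
V_out = 0 + 1236 × 0.000439453 V = 0.543164 V.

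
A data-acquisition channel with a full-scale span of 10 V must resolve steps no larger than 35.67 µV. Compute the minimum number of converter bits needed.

Number of steps required ≥ 10 V / 35.67 µV = 280347.63.
Need 2^N ≥ 280347.63; 2^18 = 262144, 2^19 = 524288.
Minimum N = 19.

19 bits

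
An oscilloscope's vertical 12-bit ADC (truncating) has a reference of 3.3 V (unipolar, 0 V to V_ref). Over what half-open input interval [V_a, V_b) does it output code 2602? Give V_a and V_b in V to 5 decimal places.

LSB = 3.3/2^12 = 0.806 mV.
V_a = V_low + 2602·LSB = 2.09634 V; V_b = V_low + 2603·LSB = 2.09714 V.

[2.09634 V, 2.09714 V)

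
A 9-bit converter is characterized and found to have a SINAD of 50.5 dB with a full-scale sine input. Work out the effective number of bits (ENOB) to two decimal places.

ENOB = (SINAD − 1.76) / 6.02 = (50.5 − 1.76)/6.02 = 8.096.

8.10 bits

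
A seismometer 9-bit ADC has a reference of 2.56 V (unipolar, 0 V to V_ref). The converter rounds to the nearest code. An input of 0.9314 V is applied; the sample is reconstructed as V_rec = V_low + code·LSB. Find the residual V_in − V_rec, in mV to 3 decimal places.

One LSB is 2.56 V / 512 = 5.000 mV.
(0.9314 − 0)/0.005 = 186.2800; round gives code 186.
Code 186 maps back to 0 + 186×0.005 V = 0.93 V.
V_in − V_rec = 0.0014 V = 1.400 mV.

1.400 mV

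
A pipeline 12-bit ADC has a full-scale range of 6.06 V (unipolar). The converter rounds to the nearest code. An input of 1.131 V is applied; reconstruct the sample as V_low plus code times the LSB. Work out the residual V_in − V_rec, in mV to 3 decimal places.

LSB = 6.06/2^12 = 1.479 mV.
(V_in − V_low)/LSB = (1.131 − 0)/0.00147949 = 764.4515 → code 764 (round).
V_rec = 0 + 764·0.00147949 = 1.130332 V.
V_in − V_rec = 0.000667969 V = 0.668 mV.

0.668 mV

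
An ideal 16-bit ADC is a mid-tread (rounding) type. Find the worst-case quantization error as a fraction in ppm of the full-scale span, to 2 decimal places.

Rounding → worst-case error = ½ LSB = V_FS/2^17, so 1e+06/131072 = 7.62939 ppm of full scale.

7.63 ppm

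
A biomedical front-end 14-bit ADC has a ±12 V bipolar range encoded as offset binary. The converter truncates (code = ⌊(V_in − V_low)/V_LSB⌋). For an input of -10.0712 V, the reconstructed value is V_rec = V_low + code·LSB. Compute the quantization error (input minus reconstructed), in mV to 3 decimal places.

LSB = 24/2^14 = 1.465 mV.
Scaled input = 1316.7275 LSBs, so code = 1316.
Code 1316 maps back to (−12) + 1316×0.00146484 V = -10.072266 V.
V_in − V_rec = 0.00106562 V = 1.066 mV.

1.066 mV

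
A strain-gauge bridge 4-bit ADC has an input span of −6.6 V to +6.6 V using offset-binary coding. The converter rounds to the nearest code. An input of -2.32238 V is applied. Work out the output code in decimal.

code 5

LSB = 13.2 V / 16 = 0.8250 V.
(-2.32238 − (−6.6)) / 0.825 = 5.185 LSBs.
So the output code is 5.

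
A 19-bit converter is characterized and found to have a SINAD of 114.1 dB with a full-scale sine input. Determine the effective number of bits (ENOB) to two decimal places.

18.66 bits

ENOB = (SINAD − 1.76) / 6.02 = (114.1 − 1.76)/6.02 = 18.661.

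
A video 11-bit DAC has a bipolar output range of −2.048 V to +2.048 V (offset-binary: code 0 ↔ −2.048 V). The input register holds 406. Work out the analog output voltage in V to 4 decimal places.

LSB = 4.096 V / 2^11 = 2.000 mV.
V_out = (−2.048) + 406 × 0.002 V = -1.236 V.

-1.2360 V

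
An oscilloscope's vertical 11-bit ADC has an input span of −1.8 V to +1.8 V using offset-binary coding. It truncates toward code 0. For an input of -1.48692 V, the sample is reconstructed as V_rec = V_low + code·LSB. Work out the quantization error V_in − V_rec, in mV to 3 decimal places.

0.189 mV

One LSB is 3.6 V / 2048 = 1.758 mV.
Scaled input = 178.1077 LSBs, so code = 178.
V_rec = (−1.8) + 178·0.00175781 = -1.4871094 V.
Error = -1.48692 − (−1.4871094) = 0.000189375 V = 0.189 mV.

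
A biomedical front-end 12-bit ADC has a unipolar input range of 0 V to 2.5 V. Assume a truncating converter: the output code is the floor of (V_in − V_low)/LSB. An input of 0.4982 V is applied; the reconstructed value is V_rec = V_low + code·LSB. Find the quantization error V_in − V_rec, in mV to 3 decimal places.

0.153 mV

LSB = 2.5/2^12 = 0.610 mV.
(V_in − V_low)/LSB = (0.4982 − 0)/0.000610352 = 816.2509 → code 816 (floor).
V_rec = 0 + 816·0.000610352 = 0.49804688 V.
Error = 0.4982 − 0.49804688 = 0.000153125 V = 0.153 mV.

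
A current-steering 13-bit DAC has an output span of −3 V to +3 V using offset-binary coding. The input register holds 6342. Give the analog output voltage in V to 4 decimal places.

1.6450 V

LSB = 6 V / 2^13 = 0.732 mV.
V_out = (−3) + 6342 × 0.000732422 V = 1.64502 V.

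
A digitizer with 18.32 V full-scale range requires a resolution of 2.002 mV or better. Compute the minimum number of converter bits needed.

14 bits

Number of steps required ≥ 18.32 V / 2.002 mV = 9150.85.
Need 2^N ≥ 9150.85; 2^13 = 8192, 2^14 = 16384.
Minimum N = 14.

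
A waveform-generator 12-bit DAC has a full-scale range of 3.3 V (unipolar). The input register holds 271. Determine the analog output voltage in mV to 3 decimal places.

218.335 mV

LSB = 3.3 V / 2^12 = 0.806 mV.
V_out = 0 + 271 × 0.000805664 V = 0.218335 V.
= 218.335 mV.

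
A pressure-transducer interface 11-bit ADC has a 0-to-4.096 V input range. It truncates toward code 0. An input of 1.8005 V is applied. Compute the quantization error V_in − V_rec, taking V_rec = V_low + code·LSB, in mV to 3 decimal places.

One LSB is 4.096 V / 2048 = 2.000 mV.
Scaled input = 900.2500 LSBs, so code = 900.
Reconstructed: 1.8 V.
V_in − V_rec = 0.0005 V = 0.500 mV.

0.500 mV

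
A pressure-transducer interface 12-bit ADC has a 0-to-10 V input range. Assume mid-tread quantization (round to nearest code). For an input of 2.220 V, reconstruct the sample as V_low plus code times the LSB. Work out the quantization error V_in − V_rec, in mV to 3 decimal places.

Step size: 10 V ÷ 2^12 = 2.441 mV.
(2.220 − 0)/0.00244141 = 909.3120; round gives code 909.
V_rec = 0 + 909·0.00244141 = 2.2192383 V.
Difference: 0.000761719 V → 0.762 mV.

0.762 mV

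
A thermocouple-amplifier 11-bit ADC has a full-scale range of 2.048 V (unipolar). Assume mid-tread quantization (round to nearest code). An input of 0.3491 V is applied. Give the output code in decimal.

code 349

Full-scale span = 2.048 V; LSB = 2.048/2^11 = 1.000 mV.
Input sits at 349.100 steps above V_low.
round(349.100) = 349.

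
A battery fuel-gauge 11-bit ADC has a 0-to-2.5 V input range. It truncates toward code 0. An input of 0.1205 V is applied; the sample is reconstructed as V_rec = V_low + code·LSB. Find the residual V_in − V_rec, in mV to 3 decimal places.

Step size: 2.5 V ÷ 2^11 = 1.221 mV.
(0.1205 − 0)/0.0012207 = 98.7136; ⌊·⌋ gives code 98.
Reconstructed: 0.11962891 V.
Error = 0.1205 − 0.11962891 = 0.000871094 V = 0.871 mV.

0.871 mV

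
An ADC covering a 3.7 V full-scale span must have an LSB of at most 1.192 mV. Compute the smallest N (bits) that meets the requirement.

Number of steps required ≥ 3.7 V / 1.192 mV = 3104.03.
Need 2^N ≥ 3104.03; 2^11 = 2048, 2^12 = 4096.
Minimum N = 12.

12 bits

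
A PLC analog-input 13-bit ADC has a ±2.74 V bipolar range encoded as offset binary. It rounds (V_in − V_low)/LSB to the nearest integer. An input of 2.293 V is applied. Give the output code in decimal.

code 7524

With 8192 levels over 5.48 V, one step is 0.669 mV.
(V_in − V_low)/LSB = (2.293 − (−2.74)) / 0.000668945 = 7523.784.
round(7523.784) = 7524.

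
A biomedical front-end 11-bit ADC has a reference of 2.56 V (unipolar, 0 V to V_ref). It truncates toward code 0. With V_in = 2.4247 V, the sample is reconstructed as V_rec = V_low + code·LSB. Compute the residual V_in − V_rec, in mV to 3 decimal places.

0.950 mV

One LSB is 2.56 V / 2048 = 1.250 mV.
Scaled input = 1939.7600 LSBs, so code = 1939.
Code 1939 maps back to 0 + 1939×0.00125 V = 2.42375 V.
Difference: 0.00095 V → 0.950 mV.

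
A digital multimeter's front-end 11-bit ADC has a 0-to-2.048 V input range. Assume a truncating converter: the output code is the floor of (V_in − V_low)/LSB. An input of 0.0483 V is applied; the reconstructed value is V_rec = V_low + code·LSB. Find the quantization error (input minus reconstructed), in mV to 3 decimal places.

LSB = 2.048/2^11 = 1.000 mV.
(V_in − V_low)/LSB = (0.0483 − 0)/0.001 = 48.3000 → code 48 (floor).
Code 48 maps back to 0 + 48×0.001 V = 0.048 V.
V_in − V_rec = 0.0003 V = 0.300 mV.

0.300 mV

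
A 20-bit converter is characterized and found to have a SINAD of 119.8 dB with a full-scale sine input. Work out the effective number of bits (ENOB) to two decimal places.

ENOB = (SINAD − 1.76) / 6.02 = (119.8 − 1.76)/6.02 = 19.608.

19.61 bits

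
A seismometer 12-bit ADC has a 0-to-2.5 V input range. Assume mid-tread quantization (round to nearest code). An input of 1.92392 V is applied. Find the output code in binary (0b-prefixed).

code 0b110001010000 (decimal 3152)

LSB = 2.5 V / 4096 = 0.610 mV.
(V_in − V_low)/LSB = (1.92392 − 0) / 0.000610352 = 3152.151.
So the output code is 3152.
In binary (0b-prefixed): 0b110001010000.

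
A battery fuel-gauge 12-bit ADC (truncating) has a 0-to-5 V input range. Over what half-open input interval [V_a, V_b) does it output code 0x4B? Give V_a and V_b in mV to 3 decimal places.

[91.553 mV, 92.773 mV)

LSB = 5/2^12 = 1.221 mV.
Code 0x4B = 75 decimal.
V_a = V_low + 75·LSB = 0.0915527 V; V_b = V_low + 76·LSB = 0.0927734 V.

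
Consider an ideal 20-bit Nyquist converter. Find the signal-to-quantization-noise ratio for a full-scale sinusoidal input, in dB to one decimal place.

SNR ≈ 6.02·N + 1.76 dB = 6.02·20 + 1.76 = 122.16 dB.

122.2 dB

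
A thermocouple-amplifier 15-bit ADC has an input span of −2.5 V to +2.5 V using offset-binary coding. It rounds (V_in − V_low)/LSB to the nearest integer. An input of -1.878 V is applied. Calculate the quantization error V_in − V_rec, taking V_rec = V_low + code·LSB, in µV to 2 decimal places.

51.76 µV

LSB = 5/2^15 = 152.59 µV.
(V_in − V_low)/LSB = (-1.878 − (−2.5))/0.000152588 = 4076.3392 → code 4076 (round).
Code 4076 maps back to (−2.5) + 4076×0.000152588 V = -1.8780518 V.
V_in − V_rec = 5.17578e-05 V = 51.76 µV.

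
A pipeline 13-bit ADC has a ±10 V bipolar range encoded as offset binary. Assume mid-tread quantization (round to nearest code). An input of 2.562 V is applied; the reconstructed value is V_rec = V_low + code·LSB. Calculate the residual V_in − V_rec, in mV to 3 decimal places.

0.965 mV

LSB = 20/2^13 = 2.441 mV.
(2.562 − (−10))/0.00244141 = 5145.3952; round gives code 5145.
Code 5145 maps back to (−10) + 5145×0.00244141 V = 2.5610352 V.
Error = 2.562 − 2.5610352 = 0.000964844 V = 0.965 mV.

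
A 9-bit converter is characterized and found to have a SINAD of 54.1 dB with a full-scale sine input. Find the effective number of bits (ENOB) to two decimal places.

ENOB = (SINAD − 1.76) / 6.02 = (54.1 − 1.76)/6.02 = 8.694.

8.69 bits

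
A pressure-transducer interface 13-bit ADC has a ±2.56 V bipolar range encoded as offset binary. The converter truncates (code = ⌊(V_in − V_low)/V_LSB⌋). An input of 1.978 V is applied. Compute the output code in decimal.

LSB = 5.12 V / 8192 = 0.625 mV.
(V_in − V_low)/LSB = (1.978 − (−2.56)) / 0.000625 = 7260.800.
So the output code is 7260.

code 7260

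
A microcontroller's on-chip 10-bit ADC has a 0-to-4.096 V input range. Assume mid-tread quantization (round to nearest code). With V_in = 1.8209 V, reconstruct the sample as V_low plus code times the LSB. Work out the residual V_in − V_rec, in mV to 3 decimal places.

0.900 mV

Step size: 4.096 V ÷ 2^10 = 4.000 mV.
(V_in − V_low)/LSB = (1.8209 − 0)/0.004 = 455.2250 → code 455 (round).
Code 455 maps back to 0 + 455×0.004 V = 1.82 V.
Error = 1.8209 − 1.82 = 0.0009 V = 0.900 mV.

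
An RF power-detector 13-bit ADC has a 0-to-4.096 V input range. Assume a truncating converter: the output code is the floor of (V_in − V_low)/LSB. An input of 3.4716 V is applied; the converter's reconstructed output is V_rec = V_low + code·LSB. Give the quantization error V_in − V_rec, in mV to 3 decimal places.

0.100 mV

One LSB is 4.096 V / 8192 = 0.500 mV.
Scaled input = 6943.2000 LSBs, so code = 6943.
V_rec = 0 + 6943·0.0005 = 3.4715 V.
Difference: 0.0001 V → 0.100 mV.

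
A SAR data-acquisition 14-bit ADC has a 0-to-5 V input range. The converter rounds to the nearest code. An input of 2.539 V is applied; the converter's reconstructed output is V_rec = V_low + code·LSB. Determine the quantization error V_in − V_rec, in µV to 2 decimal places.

LSB = 5/2^14 = 305.18 µV.
(V_in − V_low)/LSB = (2.539 − 0)/0.000305176 = 8319.7952 → code 8320 (round).
Reconstructed: 2.5390625 V.
Error = 2.539 − 2.5390625 = -6.25e-05 V = -62.50 µV.

-62.50 µV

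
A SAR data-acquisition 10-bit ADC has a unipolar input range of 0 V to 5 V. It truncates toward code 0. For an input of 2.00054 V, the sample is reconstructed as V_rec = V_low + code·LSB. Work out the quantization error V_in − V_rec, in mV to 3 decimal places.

Step size: 5 V ÷ 2^10 = 4.883 mV.
(2.00054 − 0)/0.00488281 = 409.7106; ⌊·⌋ gives code 409.
Code 409 maps back to 0 + 409×0.00488281 V = 1.9970703 V.
Error = 2.00054 − 1.9970703 = 0.00346969 V = 3.470 mV.

3.470 mV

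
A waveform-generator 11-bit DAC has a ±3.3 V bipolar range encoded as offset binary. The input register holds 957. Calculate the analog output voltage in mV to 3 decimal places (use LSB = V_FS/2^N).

LSB = 6.6 V / 2^11 = 3.223 mV.
V_out = (−3.3) + 957 × 0.00322266 V = -0.215918 V.
= -215.918 mV.

-215.918 mV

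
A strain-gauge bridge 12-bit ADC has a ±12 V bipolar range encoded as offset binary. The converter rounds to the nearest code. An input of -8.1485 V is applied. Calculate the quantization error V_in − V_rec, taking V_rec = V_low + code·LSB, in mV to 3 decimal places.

LSB = 24/2^12 = 5.859 mV.
(-8.1485 − (−12))/0.00585938 = 657.3227; round gives code 657.
V_rec = (−12) + 657·0.00585938 = -8.1503906 V.
V_in − V_rec = 0.00189062 V = 1.891 mV.

1.891 mV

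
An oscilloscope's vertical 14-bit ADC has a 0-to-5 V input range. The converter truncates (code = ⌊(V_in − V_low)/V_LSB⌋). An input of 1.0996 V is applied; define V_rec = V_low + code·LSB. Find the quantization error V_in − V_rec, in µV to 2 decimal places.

51.66 µV

LSB = 5/2^14 = 305.18 µV.
(1.0996 − 0)/0.000305176 = 3603.1693; ⌊·⌋ gives code 3603.
V_rec = 0 + 3603·0.000305176 = 1.0995483 V.
Difference: 5.16602e-05 V → 51.66 µV.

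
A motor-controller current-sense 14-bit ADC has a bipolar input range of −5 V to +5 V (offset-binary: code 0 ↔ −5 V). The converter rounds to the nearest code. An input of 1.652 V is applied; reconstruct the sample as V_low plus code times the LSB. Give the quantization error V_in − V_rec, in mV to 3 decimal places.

-0.222 mV

One LSB is 10 V / 16384 = 0.610 mV.
(1.652 − (−5))/0.000610352 = 10898.6368; round gives code 10899.
Reconstructed: 1.6522217 V.
Error = 1.652 − 1.6522217 = -0.00022168 V = -0.222 mV.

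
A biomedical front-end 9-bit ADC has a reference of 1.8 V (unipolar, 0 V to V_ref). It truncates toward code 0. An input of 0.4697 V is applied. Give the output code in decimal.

code 133

LSB = 1.8 V / 512 = 3.516 mV.
(V_in − V_low)/LSB = (0.4697 − 0) / 0.00351563 = 133.604.
⌊·⌋(133.604) = 133.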